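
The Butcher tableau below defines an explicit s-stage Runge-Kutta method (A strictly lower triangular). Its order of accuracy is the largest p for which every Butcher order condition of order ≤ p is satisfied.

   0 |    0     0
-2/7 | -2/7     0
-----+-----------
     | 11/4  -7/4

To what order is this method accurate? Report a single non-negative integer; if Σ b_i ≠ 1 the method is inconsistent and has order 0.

b = (11/4, -7/4)
c = (0, -2/7)
Σ b_i: 11/4·1 + (-7/4)·1 = 1 ✓
b·c: (-7/4)·(-2/7) = 1/2 ✓; 2 stages ⇒ order 2.

2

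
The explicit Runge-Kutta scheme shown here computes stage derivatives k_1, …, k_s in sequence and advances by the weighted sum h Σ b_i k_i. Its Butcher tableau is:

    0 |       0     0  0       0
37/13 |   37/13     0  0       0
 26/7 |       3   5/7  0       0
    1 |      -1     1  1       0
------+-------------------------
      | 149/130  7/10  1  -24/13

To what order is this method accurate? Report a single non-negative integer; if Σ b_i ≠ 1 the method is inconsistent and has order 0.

b = (149/130, 7/10, 1, -24/13)
c = (0, 37/13, 26/7, 1)
Ac = (0, 0, 185/91, 597/91)
Σ b_i: 149/130·1 + 7/10·1 + 1·1 + (-24/13)·1 = 1 ✓
b·c: 7/10·37/13 + 1·26/7 + (-24/13)·1 = 3513/910 ≠ 1/2 ⇒ order 1.

1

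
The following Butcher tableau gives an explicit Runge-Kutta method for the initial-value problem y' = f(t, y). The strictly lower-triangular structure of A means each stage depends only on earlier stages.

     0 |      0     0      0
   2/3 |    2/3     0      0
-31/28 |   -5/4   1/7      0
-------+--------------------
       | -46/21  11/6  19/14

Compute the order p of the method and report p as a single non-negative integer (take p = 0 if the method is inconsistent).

b = (-46/21, 11/6, 19/14)
c = (0, 2/3, -31/28)
Ac = (0, 0, 2/21)
Σ b_i: (-46/21)·1 + 11/6·1 + 19/14·1 = 1 ✓
b·c: 11/6·2/3 + 19/14·(-31/28) = -989/3528 ≠ 1/2 ⇒ order 1.

1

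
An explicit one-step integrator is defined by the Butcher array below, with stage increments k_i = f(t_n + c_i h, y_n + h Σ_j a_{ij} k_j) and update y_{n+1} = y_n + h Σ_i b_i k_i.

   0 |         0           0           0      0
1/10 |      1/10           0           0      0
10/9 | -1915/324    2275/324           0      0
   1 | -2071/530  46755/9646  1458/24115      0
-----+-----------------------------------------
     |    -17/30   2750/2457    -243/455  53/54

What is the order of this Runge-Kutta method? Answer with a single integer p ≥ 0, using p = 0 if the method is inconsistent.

4

b = (-17/30, 2750/2457, -243/455, 53/54)
c = (0, 1/10, 10/9, 1)
Ac = (0, 0, 455/648, 117/212)
Σ b_i: (-17/30)·1 + 2750/2457·1 + (-243/455)·1 + 53/54·1 = 1 ✓
b·c: 2750/2457·1/10 + (-243/455)·10/9 + 53/54·1 = 1/2 ✓
b·c²: 2750/2457·1/100 + (-243/455)·100/81 + 53/54·1 = 1/3 ✓
b·Ac: (-243/455)·455/648 + 53/54·117/212 = 1/6 ✓
b·c³: 2750/2457·1/1000 + (-243/455)·1000/729 + 53/54·1 = 1/4 ✓
b·(c∘Ac): (-243/455)·2275/2916 + 53/54·117/212 = 1/8 ✓
b·Ac²: (-243/455)·91/1296 + 53/54·261/2120 = 1/12 ✓
b·A²c: 53/54·9/212 = 1/24 ✓; 4 stages ⇒ order 4.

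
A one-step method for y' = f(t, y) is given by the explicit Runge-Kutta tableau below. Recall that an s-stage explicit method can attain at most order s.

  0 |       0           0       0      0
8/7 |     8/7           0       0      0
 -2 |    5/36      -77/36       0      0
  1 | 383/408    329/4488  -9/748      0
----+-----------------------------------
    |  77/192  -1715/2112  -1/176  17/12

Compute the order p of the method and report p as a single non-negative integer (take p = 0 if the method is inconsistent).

b = (77/192, -1715/2112, -1/176, 17/12)
c = (0, 8/7, -2, 1)
Ac = (0, 0, -22/9, 11/102)
Σ b_i: 77/192·1 + (-1715/2112)·1 + (-1/176)·1 + 17/12·1 = 1 ✓
b·c: (-1715/2112)·8/7 + (-1/176)·(-2) + 17/12·1 = 1/2 ✓
b·c²: (-1715/2112)·64/49 + (-1/176)·4 + 17/12·1 = 1/3 ✓
b·Ac: (-1/176)·(-22/9) + 17/12·11/102 = 1/6 ✓
b·c³: (-1715/2112)·512/343 + (-1/176)·(-8) + 17/12·1 = 1/4 ✓
b·(c∘Ac): (-1/176)·44/9 + 17/12·11/102 = 1/8 ✓
b·Ac²: (-1/176)·(-176/63) + 17/12·1/21 = 1/12 ✓
b·A²c: 17/12·1/34 = 1/24 ✓; 4 stages ⇒ order 4.

4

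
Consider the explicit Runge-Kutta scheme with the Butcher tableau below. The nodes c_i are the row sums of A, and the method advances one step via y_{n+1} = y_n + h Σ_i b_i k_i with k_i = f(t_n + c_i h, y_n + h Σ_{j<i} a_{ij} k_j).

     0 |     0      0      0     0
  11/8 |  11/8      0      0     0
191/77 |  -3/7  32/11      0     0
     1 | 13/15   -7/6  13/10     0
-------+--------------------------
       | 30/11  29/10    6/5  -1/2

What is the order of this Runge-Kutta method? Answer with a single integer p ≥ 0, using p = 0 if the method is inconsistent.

b = (30/11, 29/10, 6/5, -1/2)
c = (0, 11/8, 191/77, 1)
Ac = (0, 0, 4, 29947/18480)
Σ b_i: 30/11·1 + 29/10·1 + 6/5·1 + (-1/2)·1 = 348/55 ≠ 1 ⇒ order 0.

0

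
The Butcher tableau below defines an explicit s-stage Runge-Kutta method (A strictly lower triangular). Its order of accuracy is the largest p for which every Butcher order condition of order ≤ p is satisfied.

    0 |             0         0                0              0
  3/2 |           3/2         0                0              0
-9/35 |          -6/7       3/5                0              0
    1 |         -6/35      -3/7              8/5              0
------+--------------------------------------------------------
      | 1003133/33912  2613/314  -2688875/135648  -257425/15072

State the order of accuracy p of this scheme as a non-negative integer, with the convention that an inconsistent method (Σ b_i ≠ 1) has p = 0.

b = (1003133/33912, 2613/314, -2688875/135648, -257425/15072)
c = (0, 3/2, -9/35, 1)
Ac = (0, 0, 9/10, -369/350)
Σ b_i: 1003133/33912·1 + 2613/314·1 + (-2688875/135648)·1 + (-257425/15072)·1 = 1 ✓
b·c: 2613/314·3/2 + (-2688875/135648)·(-9/35) + (-257425/15072)·1 = 1/2 ✓
b·c²: 2613/314·9/4 + (-2688875/135648)·81/1225 + (-257425/15072)·1 = 1/3 ✓
b·Ac: (-2688875/135648)·9/10 + (-257425/15072)·(-369/350) = 1/6 ✓
b·c³: 2613/314·27/8 + (-2688875/135648)·(-729/42875) + (-257425/15072)·1 = 598363/52752 ≠ 1/4 ⇒ order 3.
b·(c∘Ac): (-2688875/135648)·(-81/350) + (-257425/15072)·(-369/350) = 56757/2512 ≠ 1/8
b·Ac²: (-2688875/135648)·27/20 + (-257425/15072)·(-21033/24500) = -531809/43960 ≠ 1/12
b·A²c: (-257425/15072)·36/25 = -30891/1256 ≠ 1/24

3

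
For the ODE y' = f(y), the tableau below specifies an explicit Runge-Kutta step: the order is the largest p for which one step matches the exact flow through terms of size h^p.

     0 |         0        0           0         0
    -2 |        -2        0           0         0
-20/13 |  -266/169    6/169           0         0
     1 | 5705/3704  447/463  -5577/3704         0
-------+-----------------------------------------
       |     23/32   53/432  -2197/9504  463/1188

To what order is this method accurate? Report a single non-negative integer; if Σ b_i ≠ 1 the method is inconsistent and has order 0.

b = (23/32, 53/432, -2197/9504, 463/1188)
c = (0, -2, -20/13, 1)
Ac = (0, 0, -12/169, 357/926)
Σ b_i: 23/32·1 + 53/432·1 + (-2197/9504)·1 + 463/1188·1 = 1 ✓
b·c: 53/432·(-2) + (-2197/9504)·(-20/13) + 463/1188·1 = 1/2 ✓
b·c²: 53/432·4 + (-2197/9504)·400/169 + 463/1188·1 = 1/3 ✓
b·Ac: (-2197/9504)·(-12/169) + 463/1188·357/926 = 1/6 ✓
b·c³: 53/432·(-8) + (-2197/9504)·(-8000/2197) + 463/1188·1 = 1/4 ✓
b·(c∘Ac): (-2197/9504)·240/2197 + 463/1188·357/926 = 1/8 ✓
b·Ac²: (-2197/9504)·24/169 + 463/1188·138/463 = 1/12 ✓
b·A²c: 463/1188·99/926 = 1/24 ✓; 4 stages ⇒ order 4.

4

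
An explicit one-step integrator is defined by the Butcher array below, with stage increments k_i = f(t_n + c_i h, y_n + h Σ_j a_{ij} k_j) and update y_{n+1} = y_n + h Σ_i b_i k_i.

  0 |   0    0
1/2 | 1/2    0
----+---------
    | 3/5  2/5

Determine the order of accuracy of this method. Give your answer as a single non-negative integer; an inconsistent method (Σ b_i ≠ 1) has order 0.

b = (3/5, 2/5)
c = (0, 1/2)
Σ b_i: 3/5·1 + 2/5·1 = 1 ✓
b·c: 2/5·1/2 = 1/5 ≠ 1/2 ⇒ order 1.

1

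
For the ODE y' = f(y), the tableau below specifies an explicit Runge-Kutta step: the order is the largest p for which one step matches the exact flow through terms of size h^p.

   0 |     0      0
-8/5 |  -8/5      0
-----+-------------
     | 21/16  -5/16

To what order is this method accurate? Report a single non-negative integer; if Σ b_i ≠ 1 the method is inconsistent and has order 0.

2

b = (21/16, -5/16)
c = (0, -8/5)
Σ b_i: 21/16·1 + (-5/16)·1 = 1 ✓
b·c: (-5/16)·(-8/5) = 1/2 ✓; 2 stages ⇒ order 2.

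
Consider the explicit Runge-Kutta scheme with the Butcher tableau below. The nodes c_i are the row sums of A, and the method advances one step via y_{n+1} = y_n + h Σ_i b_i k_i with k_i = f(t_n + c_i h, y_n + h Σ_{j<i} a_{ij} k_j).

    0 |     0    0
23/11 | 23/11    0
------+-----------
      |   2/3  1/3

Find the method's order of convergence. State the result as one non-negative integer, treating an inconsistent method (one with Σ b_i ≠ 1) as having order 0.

1

b = (2/3, 1/3)
c = (0, 23/11)
Σ b_i: 2/3·1 + 1/3·1 = 1 ✓
b·c: 1/3·23/11 = 23/33 ≠ 1/2 ⇒ order 1.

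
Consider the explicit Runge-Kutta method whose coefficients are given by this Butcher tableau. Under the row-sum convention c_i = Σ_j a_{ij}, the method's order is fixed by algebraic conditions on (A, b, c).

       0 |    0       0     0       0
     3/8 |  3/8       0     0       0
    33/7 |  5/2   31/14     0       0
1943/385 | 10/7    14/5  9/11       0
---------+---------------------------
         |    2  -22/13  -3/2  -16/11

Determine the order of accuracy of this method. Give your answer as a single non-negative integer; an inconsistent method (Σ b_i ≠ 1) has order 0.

0

b = (2, -22/13, -3/2, -16/11)
c = (0, 3/8, 33/7, 1943/385)
Ac = (0, 0, 93/112, 687/140)
Σ b_i: 2·1 + (-22/13)·1 + (-3/2)·1 + (-16/11)·1 = -757/286 ≠ 1 ⇒ order 0.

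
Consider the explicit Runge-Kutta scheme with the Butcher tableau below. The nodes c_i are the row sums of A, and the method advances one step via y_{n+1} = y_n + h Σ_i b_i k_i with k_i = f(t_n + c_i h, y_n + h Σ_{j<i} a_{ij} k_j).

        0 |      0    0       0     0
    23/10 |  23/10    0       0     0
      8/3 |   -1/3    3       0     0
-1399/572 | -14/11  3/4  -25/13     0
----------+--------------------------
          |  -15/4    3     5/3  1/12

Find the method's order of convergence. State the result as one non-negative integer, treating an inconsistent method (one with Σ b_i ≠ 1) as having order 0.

1

b = (-15/4, 3, 5/3, 1/12)
c = (0, 23/10, 8/3, -1399/572)
Ac = (0, 0, 69/10, -5309/1560)
Σ b_i: (-15/4)·1 + 3·1 + 5/3·1 + 1/12·1 = 1 ✓
b·c: 3·23/10 + 5/3·8/3 + 1/12·(-1399/572) = 1147039/102960 ≠ 1/2 ⇒ order 1.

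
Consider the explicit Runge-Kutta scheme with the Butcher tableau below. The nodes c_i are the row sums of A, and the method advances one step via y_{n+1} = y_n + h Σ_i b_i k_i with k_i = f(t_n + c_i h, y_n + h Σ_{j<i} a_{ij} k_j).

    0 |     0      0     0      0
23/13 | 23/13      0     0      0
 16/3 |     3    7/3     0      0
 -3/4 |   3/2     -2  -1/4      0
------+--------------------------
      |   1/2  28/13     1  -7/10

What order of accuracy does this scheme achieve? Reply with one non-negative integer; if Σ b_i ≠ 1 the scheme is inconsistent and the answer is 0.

b = (1/2, 28/13, 1, -7/10)
c = (0, 23/13, 16/3, -3/4)
Ac = (0, 0, 161/39, -190/39)
Σ b_i: 1/2·1 + 28/13·1 + 1·1 + (-7/10)·1 = 192/65 ≠ 1 ⇒ order 0.

0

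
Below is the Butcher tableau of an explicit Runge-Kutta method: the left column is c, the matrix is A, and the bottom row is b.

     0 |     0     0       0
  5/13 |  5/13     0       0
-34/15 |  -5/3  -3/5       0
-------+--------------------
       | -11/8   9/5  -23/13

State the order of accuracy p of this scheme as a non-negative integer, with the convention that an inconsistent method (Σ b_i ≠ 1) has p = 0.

b = (-11/8, 9/5, -23/13)
c = (0, 5/13, -34/15)
Ac = (0, 0, -3/13)
Σ b_i: (-11/8)·1 + 9/5·1 + (-23/13)·1 = -699/520 ≠ 1 ⇒ order 0.

0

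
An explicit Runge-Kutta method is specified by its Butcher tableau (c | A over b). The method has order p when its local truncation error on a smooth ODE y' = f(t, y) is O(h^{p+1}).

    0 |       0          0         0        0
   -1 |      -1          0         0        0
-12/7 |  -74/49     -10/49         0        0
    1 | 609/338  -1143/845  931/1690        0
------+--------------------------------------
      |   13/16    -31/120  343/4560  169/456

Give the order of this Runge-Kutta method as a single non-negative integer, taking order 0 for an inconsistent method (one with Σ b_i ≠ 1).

b = (13/16, -31/120, 343/4560, 169/456)
c = (0, -1, -12/7, 1)
Ac = (0, 0, 10/49, 69/169)
Σ b_i: 13/16·1 + (-31/120)·1 + 343/4560·1 + 169/456·1 = 1 ✓
b·c: (-31/120)·(-1) + 343/4560·(-12/7) + 169/456·1 = 1/2 ✓
b·c²: (-31/120)·1 + 343/4560·144/49 + 169/456·1 = 1/3 ✓
b·Ac: 343/4560·10/49 + 169/456·69/169 = 1/6 ✓
b·c³: (-31/120)·(-1) + 343/4560·(-1728/343) + 169/456·1 = 1/4 ✓
b·(c∘Ac): 343/4560·(-120/343) + 169/456·69/169 = 1/8 ✓
b·Ac²: 343/4560·(-10/49) + 169/456·45/169 = 1/12 ✓
b·A²c: 169/456·19/169 = 1/24 ✓; 4 stages ⇒ order 4.

4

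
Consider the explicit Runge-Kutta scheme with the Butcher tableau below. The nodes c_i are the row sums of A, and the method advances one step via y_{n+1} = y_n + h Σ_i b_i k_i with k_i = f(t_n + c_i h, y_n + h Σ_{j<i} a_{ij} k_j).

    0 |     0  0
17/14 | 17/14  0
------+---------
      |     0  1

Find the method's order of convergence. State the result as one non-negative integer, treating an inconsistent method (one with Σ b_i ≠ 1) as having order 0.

1

b = (0, 1)
c = (0, 17/14)
Σ b_i: 1·1 = 1 ✓
b·c: 1·17/14 = 17/14 ≠ 1/2 ⇒ order 1.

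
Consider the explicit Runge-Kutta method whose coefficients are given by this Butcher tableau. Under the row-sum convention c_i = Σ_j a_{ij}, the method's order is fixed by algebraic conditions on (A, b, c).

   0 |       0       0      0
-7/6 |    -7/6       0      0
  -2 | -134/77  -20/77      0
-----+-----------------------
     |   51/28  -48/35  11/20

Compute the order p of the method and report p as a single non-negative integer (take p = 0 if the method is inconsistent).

b = (51/28, -48/35, 11/20)
c = (0, -7/6, -2)
Ac = (0, 0, 10/33)
Σ b_i: 51/28·1 + (-48/35)·1 + 11/20·1 = 1 ✓
b·c: (-48/35)·(-7/6) + 11/20·(-2) = 1/2 ✓
b·c²: (-48/35)·49/36 + 11/20·4 = 1/3 ✓
b·Ac: 11/20·10/33 = 1/6 ✓; 3 stages ⇒ order 3.

3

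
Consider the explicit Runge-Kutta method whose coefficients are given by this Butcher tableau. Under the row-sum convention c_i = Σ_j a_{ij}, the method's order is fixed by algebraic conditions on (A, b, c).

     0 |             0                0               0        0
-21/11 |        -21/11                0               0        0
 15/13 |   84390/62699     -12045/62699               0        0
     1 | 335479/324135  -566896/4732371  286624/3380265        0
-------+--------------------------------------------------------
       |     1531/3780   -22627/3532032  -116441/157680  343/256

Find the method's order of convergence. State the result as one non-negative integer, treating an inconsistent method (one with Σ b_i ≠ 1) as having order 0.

4

b = (1531/3780, -22627/3532032, -116441/157680, 343/256)
c = (0, -21/11, 15/13, 1)
Ac = (0, 0, 3285/8957, 16/49)
Σ b_i: 1531/3780·1 + (-22627/3532032)·1 + (-116441/157680)·1 + 343/256·1 = 1 ✓
b·c: (-22627/3532032)·(-21/11) + (-116441/157680)·15/13 + 343/256·1 = 1/2 ✓
b·c²: (-22627/3532032)·441/121 + (-116441/157680)·225/169 + 343/256·1 = 1/3 ✓
b·Ac: (-116441/157680)·3285/8957 + 343/256·16/49 = 1/6 ✓
b·c³: (-22627/3532032)·(-9261/1331) + (-116441/157680)·3375/2197 + 343/256·1 = 1/4 ✓
b·(c∘Ac): (-116441/157680)·49275/116441 + 343/256·16/49 = 1/8 ✓
b·Ac²: (-116441/157680)·(-68985/98527) + 343/256·(-3664/11319) = 1/12 ✓
b·A²c: 343/256·32/1029 = 1/24 ✓; 4 stages ⇒ order 4.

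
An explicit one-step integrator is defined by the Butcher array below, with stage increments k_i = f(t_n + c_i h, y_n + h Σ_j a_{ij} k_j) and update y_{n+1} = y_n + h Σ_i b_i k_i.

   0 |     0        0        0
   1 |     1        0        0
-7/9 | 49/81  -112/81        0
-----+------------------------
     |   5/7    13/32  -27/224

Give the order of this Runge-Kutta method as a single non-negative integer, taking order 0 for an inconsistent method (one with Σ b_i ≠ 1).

3

b = (5/7, 13/32, -27/224)
c = (0, 1, -7/9)
Ac = (0, 0, -112/81)
Σ b_i: 5/7·1 + 13/32·1 + (-27/224)·1 = 1 ✓
b·c: 13/32·1 + (-27/224)·(-7/9) = 1/2 ✓
b·c²: 13/32·1 + (-27/224)·49/81 = 1/3 ✓
b·Ac: (-27/224)·(-112/81) = 1/6 ✓; 3 stages ⇒ order 3.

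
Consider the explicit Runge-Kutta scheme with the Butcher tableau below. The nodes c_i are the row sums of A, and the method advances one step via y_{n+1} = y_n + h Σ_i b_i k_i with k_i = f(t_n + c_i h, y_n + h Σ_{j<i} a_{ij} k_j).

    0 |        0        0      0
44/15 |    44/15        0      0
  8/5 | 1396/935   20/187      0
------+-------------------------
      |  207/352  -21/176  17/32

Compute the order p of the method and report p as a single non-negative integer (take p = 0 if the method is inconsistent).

b = (207/352, -21/176, 17/32)
c = (0, 44/15, 8/5)
Ac = (0, 0, 16/51)
Σ b_i: 207/352·1 + (-21/176)·1 + 17/32·1 = 1 ✓
b·c: (-21/176)·44/15 + 17/32·8/5 = 1/2 ✓
b·c²: (-21/176)·1936/225 + 17/32·64/25 = 1/3 ✓
b·Ac: 17/32·16/51 = 1/6 ✓; 3 stages ⇒ order 3.

3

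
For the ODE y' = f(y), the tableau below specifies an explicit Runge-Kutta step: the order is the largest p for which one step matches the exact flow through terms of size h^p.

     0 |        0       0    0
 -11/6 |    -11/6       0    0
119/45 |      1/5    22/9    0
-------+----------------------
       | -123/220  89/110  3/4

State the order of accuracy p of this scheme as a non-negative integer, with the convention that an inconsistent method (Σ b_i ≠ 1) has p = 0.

b = (-123/220, 89/110, 3/4)
c = (0, -11/6, 119/45)
Ac = (0, 0, -121/27)
Σ b_i: (-123/220)·1 + 89/110·1 + 3/4·1 = 1 ✓
b·c: 89/110·(-11/6) + 3/4·119/45 = 1/2 ✓
b·c²: 89/110·121/36 + 3/4·14161/2025 = 43007/5400 ≠ 1/3 ⇒ order 2.
b·Ac: 3/4·(-121/27) = -121/36 ≠ 1/6

2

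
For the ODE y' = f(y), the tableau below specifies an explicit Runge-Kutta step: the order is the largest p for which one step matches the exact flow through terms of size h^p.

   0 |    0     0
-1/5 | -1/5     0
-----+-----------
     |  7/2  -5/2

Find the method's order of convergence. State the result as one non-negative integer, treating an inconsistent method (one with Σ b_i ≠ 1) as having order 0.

b = (7/2, -5/2)
c = (0, -1/5)
Σ b_i: 7/2·1 + (-5/2)·1 = 1 ✓
b·c: (-5/2)·(-1/5) = 1/2 ✓; 2 stages ⇒ order 2.

2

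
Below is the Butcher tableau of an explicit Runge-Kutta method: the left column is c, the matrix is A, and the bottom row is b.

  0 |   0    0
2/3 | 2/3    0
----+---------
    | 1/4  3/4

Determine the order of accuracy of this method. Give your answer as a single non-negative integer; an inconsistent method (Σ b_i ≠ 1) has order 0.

b = (1/4, 3/4)
c = (0, 2/3)
Σ b_i: 1/4·1 + 3/4·1 = 1 ✓
b·c: 3/4·2/3 = 1/2 ✓; 2 stages ⇒ order 2.

2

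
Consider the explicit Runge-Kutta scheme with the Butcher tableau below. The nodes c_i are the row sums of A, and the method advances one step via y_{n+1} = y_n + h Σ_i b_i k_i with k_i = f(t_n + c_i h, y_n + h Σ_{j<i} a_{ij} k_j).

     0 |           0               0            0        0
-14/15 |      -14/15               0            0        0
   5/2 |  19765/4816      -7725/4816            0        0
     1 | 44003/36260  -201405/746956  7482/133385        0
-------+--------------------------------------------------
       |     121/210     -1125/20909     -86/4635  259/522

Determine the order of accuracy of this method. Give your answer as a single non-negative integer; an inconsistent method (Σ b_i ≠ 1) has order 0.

b = (121/210, -1125/20909, -86/4635, 259/522)
c = (0, -14/15, 5/2, 1)
Ac = (0, 0, 515/344, 29/74)
Σ b_i: 121/210·1 + (-1125/20909)·1 + (-86/4635)·1 + 259/522·1 = 1 ✓
b·c: (-1125/20909)·(-14/15) + (-86/4635)·5/2 + 259/522·1 = 1/2 ✓
b·c²: (-1125/20909)·196/225 + (-86/4635)·25/4 + 259/522·1 = 1/3 ✓
b·Ac: (-86/4635)·515/344 + 259/522·29/74 = 1/6 ✓
b·c³: (-1125/20909)·(-2744/3375) + (-86/4635)·125/8 + 259/522·1 = 1/4 ✓
b·(c∘Ac): (-86/4635)·2575/688 + 259/522·29/74 = 1/8 ✓
b·Ac²: (-86/4635)·(-721/516) + 259/522·899/7770 = 1/12 ✓
b·A²c: 259/522·87/1036 = 1/24 ✓; 4 stages ⇒ order 4.

4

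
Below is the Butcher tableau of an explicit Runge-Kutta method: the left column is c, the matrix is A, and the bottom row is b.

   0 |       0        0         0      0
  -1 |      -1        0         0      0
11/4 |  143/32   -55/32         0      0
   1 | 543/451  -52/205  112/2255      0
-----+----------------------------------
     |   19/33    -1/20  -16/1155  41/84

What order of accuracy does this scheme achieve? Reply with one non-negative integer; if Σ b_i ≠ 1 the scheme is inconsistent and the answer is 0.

4

b = (19/33, -1/20, -16/1155, 41/84)
c = (0, -1, 11/4, 1)
Ac = (0, 0, 55/32, 16/41)
Σ b_i: 19/33·1 + (-1/20)·1 + (-16/1155)·1 + 41/84·1 = 1 ✓
b·c: (-1/20)·(-1) + (-16/1155)·11/4 + 41/84·1 = 1/2 ✓
b·c²: (-1/20)·1 + (-16/1155)·121/16 + 41/84·1 = 1/3 ✓
b·Ac: (-16/1155)·55/32 + 41/84·16/41 = 1/6 ✓
b·c³: (-1/20)·(-1) + (-16/1155)·1331/64 + 41/84·1 = 1/4 ✓
b·(c∘Ac): (-16/1155)·605/128 + 41/84·16/41 = 1/8 ✓
b·Ac²: (-16/1155)·(-55/32) + 41/84·5/41 = 1/12 ✓
b·A²c: 41/84·7/82 = 1/24 ✓; 4 stages ⇒ order 4.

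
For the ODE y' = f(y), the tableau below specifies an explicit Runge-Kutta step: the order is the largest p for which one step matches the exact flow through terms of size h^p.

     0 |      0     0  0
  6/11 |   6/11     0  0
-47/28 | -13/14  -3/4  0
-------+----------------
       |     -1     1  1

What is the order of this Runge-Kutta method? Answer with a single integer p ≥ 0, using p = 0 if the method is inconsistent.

b = (-1, 1, 1)
c = (0, 6/11, -47/28)
Ac = (0, 0, -9/22)
Σ b_i: (-1)·1 + 1·1 + 1·1 = 1 ✓
b·c: 1·6/11 + 1·(-47/28) = -349/308 ≠ 1/2 ⇒ order 1.

1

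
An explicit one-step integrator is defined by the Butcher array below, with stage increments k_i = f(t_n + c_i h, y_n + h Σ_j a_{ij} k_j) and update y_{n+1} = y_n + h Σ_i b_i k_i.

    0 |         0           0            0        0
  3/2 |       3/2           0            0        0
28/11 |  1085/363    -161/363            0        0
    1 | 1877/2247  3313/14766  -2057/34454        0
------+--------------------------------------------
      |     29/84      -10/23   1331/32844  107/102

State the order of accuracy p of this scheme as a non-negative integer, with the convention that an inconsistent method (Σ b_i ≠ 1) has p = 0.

b = (29/84, -10/23, 1331/32844, 107/102)
c = (0, 3/2, 28/11, 1)
Ac = (0, 0, -161/242, 79/428)
Σ b_i: 29/84·1 + (-10/23)·1 + 1331/32844·1 + 107/102·1 = 1 ✓
b·c: (-10/23)·3/2 + 1331/32844·28/11 + 107/102·1 = 1/2 ✓
b·c²: (-10/23)·9/4 + 1331/32844·784/121 + 107/102·1 = 1/3 ✓
b·Ac: 1331/32844·(-161/242) + 107/102·79/428 = 1/6 ✓
b·c³: (-10/23)·27/8 + 1331/32844·21952/1331 + 107/102·1 = 1/4 ✓
b·(c∘Ac): 1331/32844·(-2254/1331) + 107/102·79/428 = 1/8 ✓
b·Ac²: 1331/32844·(-483/484) + 107/102·101/856 = 1/12 ✓
b·A²c: 107/102·17/428 = 1/24 ✓; 4 stages ⇒ order 4.

4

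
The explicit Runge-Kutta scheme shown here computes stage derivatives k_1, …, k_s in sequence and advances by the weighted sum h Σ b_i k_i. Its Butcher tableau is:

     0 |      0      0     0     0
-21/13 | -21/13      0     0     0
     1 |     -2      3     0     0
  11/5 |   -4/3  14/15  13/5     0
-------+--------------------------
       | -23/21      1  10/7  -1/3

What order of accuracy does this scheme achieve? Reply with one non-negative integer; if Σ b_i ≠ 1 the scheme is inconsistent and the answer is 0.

1

b = (-23/21, 1, 10/7, -1/3)
c = (0, -21/13, 1, 11/5)
Ac = (0, 0, -63/13, 71/65)
Σ b_i: (-23/21)·1 + 1·1 + 10/7·1 + (-1/3)·1 = 1 ✓
b·c: 1·(-21/13) + 10/7·1 + (-1/3)·11/5 = -1256/1365 ≠ 1/2 ⇒ order 1.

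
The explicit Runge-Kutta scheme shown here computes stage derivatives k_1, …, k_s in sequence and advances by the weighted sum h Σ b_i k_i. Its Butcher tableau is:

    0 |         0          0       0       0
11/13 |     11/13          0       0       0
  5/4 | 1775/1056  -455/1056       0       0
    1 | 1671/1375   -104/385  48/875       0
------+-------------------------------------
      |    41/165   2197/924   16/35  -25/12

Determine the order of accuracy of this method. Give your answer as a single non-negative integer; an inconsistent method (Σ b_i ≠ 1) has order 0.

b = (41/165, 2197/924, 16/35, -25/12)
c = (0, 11/13, 5/4, 1)
Ac = (0, 0, -35/96, -4/25)
Σ b_i: 41/165·1 + 2197/924·1 + 16/35·1 + (-25/12)·1 = 1 ✓
b·c: 2197/924·11/13 + 16/35·5/4 + (-25/12)·1 = 1/2 ✓
b·c²: 2197/924·121/169 + 16/35·25/16 + (-25/12)·1 = 1/3 ✓
b·Ac: 16/35·(-35/96) + (-25/12)·(-4/25) = 1/6 ✓
b·c³: 2197/924·1331/2197 + 16/35·125/64 + (-25/12)·1 = 1/4 ✓
b·(c∘Ac): 16/35·(-175/384) + (-25/12)·(-4/25) = 1/8 ✓
b·Ac²: 16/35·(-385/1248) + (-25/12)·(-7/65) = 1/12 ✓
b·A²c: (-25/12)·(-1/50) = 1/24 ✓; 4 stages ⇒ order 4.

4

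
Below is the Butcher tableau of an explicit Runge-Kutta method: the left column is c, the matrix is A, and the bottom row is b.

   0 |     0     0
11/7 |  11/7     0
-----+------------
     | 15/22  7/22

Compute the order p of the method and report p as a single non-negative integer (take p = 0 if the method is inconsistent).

b = (15/22, 7/22)
c = (0, 11/7)
Σ b_i: 15/22·1 + 7/22·1 = 1 ✓
b·c: 7/22·11/7 = 1/2 ✓; 2 stages ⇒ order 2.

2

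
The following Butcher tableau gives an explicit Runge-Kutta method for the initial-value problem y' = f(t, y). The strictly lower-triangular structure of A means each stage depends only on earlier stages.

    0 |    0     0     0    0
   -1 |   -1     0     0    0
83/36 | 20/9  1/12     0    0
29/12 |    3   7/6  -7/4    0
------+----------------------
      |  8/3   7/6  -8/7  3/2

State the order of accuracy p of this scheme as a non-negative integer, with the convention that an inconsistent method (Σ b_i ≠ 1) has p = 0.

b = (8/3, 7/6, -8/7, 3/2)
c = (0, -1, 83/36, 29/12)
Ac = (0, 0, -1/12, -749/144)
Σ b_i: 8/3·1 + 7/6·1 + (-8/7)·1 + 3/2·1 = 88/21 ≠ 1 ⇒ order 0.

0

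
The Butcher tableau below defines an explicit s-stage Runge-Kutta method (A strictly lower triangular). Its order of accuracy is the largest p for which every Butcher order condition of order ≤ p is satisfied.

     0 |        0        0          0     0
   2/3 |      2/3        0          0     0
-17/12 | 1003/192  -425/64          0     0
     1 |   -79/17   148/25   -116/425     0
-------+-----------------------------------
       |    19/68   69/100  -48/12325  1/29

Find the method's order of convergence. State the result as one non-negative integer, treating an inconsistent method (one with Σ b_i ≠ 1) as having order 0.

b = (19/68, 69/100, -48/12325, 1/29)
c = (0, 2/3, -17/12, 1)
Ac = (0, 0, -425/96, 13/3)
Σ b_i: 19/68·1 + 69/100·1 + (-48/12325)·1 + 1/29·1 = 1 ✓
b·c: 69/100·2/3 + (-48/12325)·(-17/12) + 1/29·1 = 1/2 ✓
b·c²: 69/100·4/9 + (-48/12325)·289/144 + 1/29·1 = 1/3 ✓
b·Ac: (-48/12325)·(-425/96) + 1/29·13/3 = 1/6 ✓
b·c³: 69/100·8/27 + (-48/12325)·(-4913/1728) + 1/29·1 = 1/4 ✓
b·(c∘Ac): (-48/12325)·7225/1152 + 1/29·13/3 = 1/8 ✓
b·Ac²: (-48/12325)·(-425/144) + 1/29·25/12 = 1/12 ✓
b·A²c: 1/29·29/24 = 1/24 ✓; 4 stages ⇒ order 4.

4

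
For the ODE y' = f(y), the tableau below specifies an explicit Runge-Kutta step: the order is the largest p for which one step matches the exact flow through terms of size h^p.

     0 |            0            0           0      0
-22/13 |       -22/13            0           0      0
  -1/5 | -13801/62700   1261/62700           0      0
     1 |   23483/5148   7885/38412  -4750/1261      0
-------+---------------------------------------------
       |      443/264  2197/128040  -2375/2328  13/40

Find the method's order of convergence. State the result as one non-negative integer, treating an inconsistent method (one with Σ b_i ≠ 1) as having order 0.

b = (443/264, 2197/128040, -2375/2328, 13/40)
c = (0, -22/13, -1/5, 1)
Ac = (0, 0, -97/2850, 95/234)
Σ b_i: 443/264·1 + 2197/128040·1 + (-2375/2328)·1 + 13/40·1 = 1 ✓
b·c: 2197/128040·(-22/13) + (-2375/2328)·(-1/5) + 13/40·1 = 1/2 ✓
b·c²: 2197/128040·484/169 + (-2375/2328)·1/25 + 13/40·1 = 1/3 ✓
b·Ac: (-2375/2328)·(-97/2850) + 13/40·95/234 = 1/6 ✓
b·c³: 2197/128040·(-10648/2197) + (-2375/2328)·(-1/125) + 13/40·1 = 1/4 ✓
b·(c∘Ac): (-2375/2328)·97/14250 + 13/40·95/234 = 1/8 ✓
b·Ac²: (-2375/2328)·1067/18525 + 13/40·665/1521 = 1/12 ✓
b·A²c: 13/40·5/39 = 1/24 ✓; 4 stages ⇒ order 4.

4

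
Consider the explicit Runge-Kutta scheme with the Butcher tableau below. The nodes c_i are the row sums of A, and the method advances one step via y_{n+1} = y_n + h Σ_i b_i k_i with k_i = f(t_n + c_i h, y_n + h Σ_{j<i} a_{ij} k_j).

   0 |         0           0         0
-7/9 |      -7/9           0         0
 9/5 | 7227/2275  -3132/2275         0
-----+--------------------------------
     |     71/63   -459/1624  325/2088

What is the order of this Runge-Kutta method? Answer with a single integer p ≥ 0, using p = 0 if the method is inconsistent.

b = (71/63, -459/1624, 325/2088)
c = (0, -7/9, 9/5)
Ac = (0, 0, 348/325)
Σ b_i: 71/63·1 + (-459/1624)·1 + 325/2088·1 = 1 ✓
b·c: (-459/1624)·(-7/9) + 325/2088·9/5 = 1/2 ✓
b·c²: (-459/1624)·49/81 + 325/2088·81/25 = 1/3 ✓
b·Ac: 325/2088·348/325 = 1/6 ✓; 3 stages ⇒ order 3.

3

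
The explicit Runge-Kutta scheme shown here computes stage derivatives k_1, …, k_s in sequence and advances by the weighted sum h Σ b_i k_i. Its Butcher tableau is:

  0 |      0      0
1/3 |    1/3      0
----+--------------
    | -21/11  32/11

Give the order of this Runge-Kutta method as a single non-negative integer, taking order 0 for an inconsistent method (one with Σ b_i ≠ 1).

1

b = (-21/11, 32/11)
c = (0, 1/3)
Σ b_i: (-21/11)·1 + 32/11·1 = 1 ✓
b·c: 32/11·1/3 = 32/33 ≠ 1/2 ⇒ order 1.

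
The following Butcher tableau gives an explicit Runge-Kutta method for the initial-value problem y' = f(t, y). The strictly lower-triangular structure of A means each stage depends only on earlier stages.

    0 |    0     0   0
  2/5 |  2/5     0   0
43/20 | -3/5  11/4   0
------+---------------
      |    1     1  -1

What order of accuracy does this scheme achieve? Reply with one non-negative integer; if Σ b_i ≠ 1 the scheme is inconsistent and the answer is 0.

b = (1, 1, -1)
c = (0, 2/5, 43/20)
Ac = (0, 0, 11/10)
Σ b_i: 1·1 + 1·1 + (-1)·1 = 1 ✓
b·c: 1·2/5 + (-1)·43/20 = -7/4 ≠ 1/2 ⇒ order 1.

1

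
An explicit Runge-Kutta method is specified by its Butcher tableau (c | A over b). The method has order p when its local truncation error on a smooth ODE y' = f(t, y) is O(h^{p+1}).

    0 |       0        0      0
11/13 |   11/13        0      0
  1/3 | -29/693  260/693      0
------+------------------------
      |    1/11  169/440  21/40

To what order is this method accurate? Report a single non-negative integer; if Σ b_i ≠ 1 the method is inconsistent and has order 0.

3

b = (1/11, 169/440, 21/40)
c = (0, 11/13, 1/3)
Ac = (0, 0, 20/63)
Σ b_i: 1/11·1 + 169/440·1 + 21/40·1 = 1 ✓
b·c: 169/440·11/13 + 21/40·1/3 = 1/2 ✓
b·c²: 169/440·121/169 + 21/40·1/9 = 1/3 ✓
b·Ac: 21/40·20/63 = 1/6 ✓; 3 stages ⇒ order 3.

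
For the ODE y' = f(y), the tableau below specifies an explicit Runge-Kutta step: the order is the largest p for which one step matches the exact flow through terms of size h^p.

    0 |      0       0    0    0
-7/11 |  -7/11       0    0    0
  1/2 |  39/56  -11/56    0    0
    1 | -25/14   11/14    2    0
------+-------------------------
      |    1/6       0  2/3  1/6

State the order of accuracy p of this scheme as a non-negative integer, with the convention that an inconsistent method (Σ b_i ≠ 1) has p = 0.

b = (1/6, 0, 2/3, 1/6)
c = (0, -7/11, 1/2, 1)
Ac = (0, 0, 1/8, 1/2)
Σ b_i: 1/6·1 + 2/3·1 + 1/6·1 = 1 ✓
b·c: 2/3·1/2 + 1/6·1 = 1/2 ✓
b·c²: 2/3·1/4 + 1/6·1 = 1/3 ✓
b·Ac: 2/3·1/8 + 1/6·1/2 = 1/6 ✓
b·c³: 2/3·1/8 + 1/6·1 = 1/4 ✓
b·(c∘Ac): 2/3·1/16 + 1/6·1/2 = 1/8 ✓
b·Ac²: 2/3·(-7/88) + 1/6·9/11 = 1/12 ✓
b·A²c: 1/6·1/4 = 1/24 ✓; 4 stages ⇒ order 4.

4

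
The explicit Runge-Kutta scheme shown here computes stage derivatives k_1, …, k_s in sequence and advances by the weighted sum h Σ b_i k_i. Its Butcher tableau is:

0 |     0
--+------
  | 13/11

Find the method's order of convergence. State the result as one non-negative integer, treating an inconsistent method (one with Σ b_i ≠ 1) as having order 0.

b = (13/11)
c = (0)
Σ b_i: 13/11·1 = 13/11 ≠ 1 ⇒ order 0.

0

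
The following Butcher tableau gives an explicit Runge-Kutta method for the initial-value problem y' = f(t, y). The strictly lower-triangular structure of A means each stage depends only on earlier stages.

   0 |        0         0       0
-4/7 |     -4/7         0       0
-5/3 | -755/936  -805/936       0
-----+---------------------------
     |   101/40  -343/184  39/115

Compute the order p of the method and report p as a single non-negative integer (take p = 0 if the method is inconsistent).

b = (101/40, -343/184, 39/115)
c = (0, -4/7, -5/3)
Ac = (0, 0, 115/234)
Σ b_i: 101/40·1 + (-343/184)·1 + 39/115·1 = 1 ✓
b·c: (-343/184)·(-4/7) + 39/115·(-5/3) = 1/2 ✓
b·c²: (-343/184)·16/49 + 39/115·25/9 = 1/3 ✓
b·Ac: 39/115·115/234 = 1/6 ✓; 3 stages ⇒ order 3.

3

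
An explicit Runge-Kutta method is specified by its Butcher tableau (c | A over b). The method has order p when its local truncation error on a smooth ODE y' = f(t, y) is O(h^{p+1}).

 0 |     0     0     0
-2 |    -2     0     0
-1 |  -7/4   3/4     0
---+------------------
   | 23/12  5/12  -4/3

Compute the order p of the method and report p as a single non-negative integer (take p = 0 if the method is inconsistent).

b = (23/12, 5/12, -4/3)
c = (0, -2, -1)
Ac = (0, 0, -3/2)
Σ b_i: 23/12·1 + 5/12·1 + (-4/3)·1 = 1 ✓
b·c: 5/12·(-2) + (-4/3)·(-1) = 1/2 ✓
b·c²: 5/12·4 + (-4/3)·1 = 1/3 ✓
b·Ac: (-4/3)·(-3/2) = 2 ≠ 1/6 ⇒ order 2.

2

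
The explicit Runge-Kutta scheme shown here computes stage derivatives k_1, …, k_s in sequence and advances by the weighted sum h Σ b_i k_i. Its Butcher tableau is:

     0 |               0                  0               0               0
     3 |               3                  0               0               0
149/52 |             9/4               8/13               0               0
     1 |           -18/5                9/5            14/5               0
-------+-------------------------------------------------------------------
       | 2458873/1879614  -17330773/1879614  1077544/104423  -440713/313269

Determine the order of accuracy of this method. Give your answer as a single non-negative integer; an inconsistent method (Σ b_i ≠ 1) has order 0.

3

b = (2458873/1879614, -17330773/1879614, 1077544/104423, -440713/313269)
c = (0, 3, 149/52, 1)
Ac = (0, 0, 24/13, 349/26)
Σ b_i: 2458873/1879614·1 + (-17330773/1879614)·1 + 1077544/104423·1 + (-440713/313269)·1 = 1 ✓
b·c: (-17330773/1879614)·3 + 1077544/104423·149/52 + (-440713/313269)·1 = 1/2 ✓
b·c²: (-17330773/1879614)·9 + 1077544/104423·22201/2704 + (-440713/313269)·1 = 1/3 ✓
b·Ac: 1077544/104423·24/13 + (-440713/313269)·349/26 = 1/6 ✓
b·c³: (-17330773/1879614)·27 + 1077544/104423·3307949/140608 + (-440713/313269)·1 = -247329857/32579976 ≠ 1/4 ⇒ order 3.
b·(c∘Ac): 1077544/104423·894/169 + (-440713/313269)·349/26 = 22369415/626538 ≠ 1/8
b·Ac²: 1077544/104423·72/13 + (-440713/313269)·264919/6760 = 328961141/162899880 ≠ 1/12
b·A²c: (-440713/313269)·336/65 = -3796912/522115 ≠ 1/24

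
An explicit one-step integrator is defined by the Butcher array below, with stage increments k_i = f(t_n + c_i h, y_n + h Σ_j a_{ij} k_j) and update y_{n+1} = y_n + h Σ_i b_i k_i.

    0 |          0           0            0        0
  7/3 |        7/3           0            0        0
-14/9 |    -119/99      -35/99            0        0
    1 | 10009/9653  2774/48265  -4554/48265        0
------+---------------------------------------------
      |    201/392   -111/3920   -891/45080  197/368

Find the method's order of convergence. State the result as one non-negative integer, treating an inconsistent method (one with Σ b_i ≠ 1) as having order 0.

b = (201/392, -111/3920, -891/45080, 197/368)
c = (0, 7/3, -14/9, 1)
Ac = (0, 0, -245/297, 166/591)
Σ b_i: 201/392·1 + (-111/3920)·1 + (-891/45080)·1 + 197/368·1 = 1 ✓
b·c: (-111/3920)·7/3 + (-891/45080)·(-14/9) + 197/368·1 = 1/2 ✓
b·c²: (-111/3920)·49/9 + (-891/45080)·196/81 + 197/368·1 = 1/3 ✓
b·Ac: (-891/45080)·(-245/297) + 197/368·166/591 = 1/6 ✓
b·c³: (-111/3920)·343/27 + (-891/45080)·(-2744/729) + 197/368·1 = 1/4 ✓
b·(c∘Ac): (-891/45080)·3430/2673 + 197/368·166/591 = 1/8 ✓
b·Ac²: (-891/45080)·(-1715/891) + 197/368·50/591 = 1/12 ✓
b·A²c: 197/368·46/591 = 1/24 ✓; 4 stages ⇒ order 4.

4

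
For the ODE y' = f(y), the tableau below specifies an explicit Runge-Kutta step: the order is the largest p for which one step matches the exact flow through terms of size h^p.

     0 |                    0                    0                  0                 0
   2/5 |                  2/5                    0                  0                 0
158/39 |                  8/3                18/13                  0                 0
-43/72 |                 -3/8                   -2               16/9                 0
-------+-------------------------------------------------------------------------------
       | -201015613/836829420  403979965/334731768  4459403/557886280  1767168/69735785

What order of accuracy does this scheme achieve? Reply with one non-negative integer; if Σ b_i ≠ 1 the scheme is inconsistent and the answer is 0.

b = (-201015613/836829420, 403979965/334731768, 4459403/557886280, 1767168/69735785)
c = (0, 2/5, 158/39, -43/72)
Ac = (0, 0, 36/65, 11236/1755)
Σ b_i: (-201015613/836829420)·1 + 403979965/334731768·1 + 4459403/557886280·1 + 1767168/69735785·1 = 1 ✓
b·c: 403979965/334731768·2/5 + 4459403/557886280·158/39 + 1767168/69735785·(-43/72) = 1/2 ✓
b·c²: 403979965/334731768·4/25 + 4459403/557886280·24964/1521 + 1767168/69735785·1849/5184 = 1/3 ✓
b·Ac: 4459403/557886280·36/65 + 1767168/69735785·11236/1755 = 1/6 ✓
b·c³: 403979965/334731768·8/125 + 4459403/557886280·3944312/59319 + 1767168/69735785·(-79507/373248) = 443049568391/734317816050 ≠ 1/4 ⇒ order 3.
b·(c∘Ac): 4459403/557886280·1896/845 + 1767168/69735785·(-120787/31590) = -743333011/9414330975 ≠ 1/8
b·Ac²: 4459403/557886280·72/325 + 1767168/69735785·9876088/342225 = 29905928959/40795434225 ≠ 1/12
b·A²c: 1767168/69735785·64/65 = 8699904/348678925 ≠ 1/24

3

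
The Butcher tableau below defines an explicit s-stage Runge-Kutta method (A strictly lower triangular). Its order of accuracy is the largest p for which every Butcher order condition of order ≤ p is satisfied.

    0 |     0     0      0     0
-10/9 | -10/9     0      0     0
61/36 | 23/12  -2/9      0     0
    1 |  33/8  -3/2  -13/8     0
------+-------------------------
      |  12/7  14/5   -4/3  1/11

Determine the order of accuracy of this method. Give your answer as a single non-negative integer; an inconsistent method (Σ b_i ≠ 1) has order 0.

0

b = (12/7, 14/5, -4/3, 1/11)
c = (0, -10/9, 61/36, 1)
Ac = (0, 0, 20/81, -313/288)
Σ b_i: 12/7·1 + 14/5·1 + (-4/3)·1 + 1/11·1 = 3779/1155 ≠ 1 ⇒ order 0.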